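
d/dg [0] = 0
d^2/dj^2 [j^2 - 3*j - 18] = 2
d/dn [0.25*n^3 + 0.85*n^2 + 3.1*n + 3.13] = 0.75*n^2 + 1.7*n + 3.1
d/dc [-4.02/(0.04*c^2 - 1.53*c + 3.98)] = (0.3216*c - 6.1506)/(0.04*c^2 - 1.53*c + 3.98)^2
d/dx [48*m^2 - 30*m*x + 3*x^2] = -30*m + 6*x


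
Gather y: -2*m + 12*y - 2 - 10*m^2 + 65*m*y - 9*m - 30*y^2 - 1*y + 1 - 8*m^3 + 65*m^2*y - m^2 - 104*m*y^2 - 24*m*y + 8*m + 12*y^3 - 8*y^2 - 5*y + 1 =-8*m^3 - 11*m^2 - 3*m + 12*y^3 + y^2*(-104*m - 38) + y*(65*m^2 + 41*m + 6)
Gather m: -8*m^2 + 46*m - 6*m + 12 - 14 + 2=-8*m^2 + 40*m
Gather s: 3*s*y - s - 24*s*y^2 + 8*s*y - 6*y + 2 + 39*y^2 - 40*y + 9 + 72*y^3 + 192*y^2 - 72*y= s*(-24*y^2 + 11*y - 1) + 72*y^3 + 231*y^2 - 118*y + 11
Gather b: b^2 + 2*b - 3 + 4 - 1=b^2 + 2*b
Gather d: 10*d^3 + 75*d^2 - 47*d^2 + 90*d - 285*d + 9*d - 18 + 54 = 10*d^3 + 28*d^2 - 186*d + 36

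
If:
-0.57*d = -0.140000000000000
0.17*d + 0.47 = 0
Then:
No Solution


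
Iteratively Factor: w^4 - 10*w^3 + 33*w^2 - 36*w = (w - 3)*(w^3 - 7*w^2 + 12*w) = w*(w - 3)*(w^2 - 7*w + 12) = w*(w - 4)*(w - 3)*(w - 3)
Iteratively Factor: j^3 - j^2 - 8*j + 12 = (j + 3)*(j^2 - 4*j + 4) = (j - 2)*(j + 3)*(j - 2)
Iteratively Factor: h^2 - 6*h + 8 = (h - 4)*(h - 2)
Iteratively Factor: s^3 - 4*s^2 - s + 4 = (s + 1)*(s^2 - 5*s + 4) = (s - 1)*(s + 1)*(s - 4)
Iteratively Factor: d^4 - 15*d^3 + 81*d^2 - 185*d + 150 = (d - 5)*(d^3 - 10*d^2 + 31*d - 30) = (d - 5)*(d - 2)*(d^2 - 8*d + 15) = (d - 5)^2*(d - 2)*(d - 3)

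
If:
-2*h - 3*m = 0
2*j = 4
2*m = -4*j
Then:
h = 6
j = 2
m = -4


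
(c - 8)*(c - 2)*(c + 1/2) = c^3 - 19*c^2/2 + 11*c + 8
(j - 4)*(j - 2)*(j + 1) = j^3 - 5*j^2 + 2*j + 8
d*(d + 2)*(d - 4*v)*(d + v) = d^4 - 3*d^3*v + 2*d^3 - 4*d^2*v^2 - 6*d^2*v - 8*d*v^2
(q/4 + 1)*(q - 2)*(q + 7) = q^3/4 + 9*q^2/4 + 3*q/2 - 14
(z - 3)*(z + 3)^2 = z^3 + 3*z^2 - 9*z - 27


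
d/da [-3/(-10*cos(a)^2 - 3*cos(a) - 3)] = 3*(20*cos(a) + 3)*sin(a)/(10*cos(a)^2 + 3*cos(a) + 3)^2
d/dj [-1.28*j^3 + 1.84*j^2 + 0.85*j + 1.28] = -3.84*j^2 + 3.68*j + 0.85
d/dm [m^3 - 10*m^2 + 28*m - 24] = 3*m^2 - 20*m + 28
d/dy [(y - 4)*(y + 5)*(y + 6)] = 3*y^2 + 14*y - 14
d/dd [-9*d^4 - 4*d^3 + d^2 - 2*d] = -36*d^3 - 12*d^2 + 2*d - 2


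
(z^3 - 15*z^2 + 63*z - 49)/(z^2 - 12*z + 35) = (z^2 - 8*z + 7)/(z - 5)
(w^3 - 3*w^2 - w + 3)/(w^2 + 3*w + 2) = (w^2 - 4*w + 3)/(w + 2)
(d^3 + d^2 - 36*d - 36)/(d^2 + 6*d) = d - 5 - 6/d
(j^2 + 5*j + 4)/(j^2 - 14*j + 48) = (j^2 + 5*j + 4)/(j^2 - 14*j + 48)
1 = 1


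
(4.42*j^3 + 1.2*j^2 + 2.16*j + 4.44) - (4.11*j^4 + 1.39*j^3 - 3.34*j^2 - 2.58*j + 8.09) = -4.11*j^4 + 3.03*j^3 + 4.54*j^2 + 4.74*j - 3.65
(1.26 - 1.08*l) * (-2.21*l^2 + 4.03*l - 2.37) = 2.3868*l^3 - 7.137*l^2 + 7.6374*l - 2.9862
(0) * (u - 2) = 0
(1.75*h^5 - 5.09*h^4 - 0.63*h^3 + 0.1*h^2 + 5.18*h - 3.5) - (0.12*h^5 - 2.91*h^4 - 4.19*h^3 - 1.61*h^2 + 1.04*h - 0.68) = 1.63*h^5 - 2.18*h^4 + 3.56*h^3 + 1.71*h^2 + 4.14*h - 2.82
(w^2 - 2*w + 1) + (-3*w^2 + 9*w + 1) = -2*w^2 + 7*w + 2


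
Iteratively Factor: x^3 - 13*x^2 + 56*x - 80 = (x - 4)*(x^2 - 9*x + 20) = (x - 5)*(x - 4)*(x - 4)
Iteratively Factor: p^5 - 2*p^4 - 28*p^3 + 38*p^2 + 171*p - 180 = (p - 5)*(p^4 + 3*p^3 - 13*p^2 - 27*p + 36) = (p - 5)*(p - 3)*(p^3 + 6*p^2 + 5*p - 12) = (p - 5)*(p - 3)*(p + 4)*(p^2 + 2*p - 3) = (p - 5)*(p - 3)*(p - 1)*(p + 4)*(p + 3)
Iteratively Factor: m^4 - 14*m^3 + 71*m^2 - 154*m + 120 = (m - 5)*(m^3 - 9*m^2 + 26*m - 24) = (m - 5)*(m - 4)*(m^2 - 5*m + 6) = (m - 5)*(m - 4)*(m - 2)*(m - 3)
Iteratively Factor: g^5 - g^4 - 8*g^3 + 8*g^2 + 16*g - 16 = (g - 1)*(g^4 - 8*g^2 + 16) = (g - 1)*(g + 2)*(g^3 - 2*g^2 - 4*g + 8) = (g - 2)*(g - 1)*(g + 2)*(g^2 - 4) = (g - 2)^2*(g - 1)*(g + 2)*(g + 2)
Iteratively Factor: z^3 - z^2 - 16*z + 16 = (z - 4)*(z^2 + 3*z - 4) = (z - 4)*(z - 1)*(z + 4)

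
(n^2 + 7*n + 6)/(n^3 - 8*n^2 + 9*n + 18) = (n + 6)/(n^2 - 9*n + 18)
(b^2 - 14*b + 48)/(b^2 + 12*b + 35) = (b^2 - 14*b + 48)/(b^2 + 12*b + 35)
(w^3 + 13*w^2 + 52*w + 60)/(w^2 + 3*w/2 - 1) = 2*(w^2 + 11*w + 30)/(2*w - 1)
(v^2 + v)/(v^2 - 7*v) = (v + 1)/(v - 7)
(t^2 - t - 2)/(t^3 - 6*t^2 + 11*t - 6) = (t + 1)/(t^2 - 4*t + 3)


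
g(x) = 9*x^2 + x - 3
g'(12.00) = 217.00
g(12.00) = 1305.00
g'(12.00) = 217.00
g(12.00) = 1305.00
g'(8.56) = 155.08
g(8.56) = 665.02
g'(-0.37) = -5.66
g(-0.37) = -2.14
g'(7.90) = 143.20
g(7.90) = 566.59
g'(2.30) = 42.40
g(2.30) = 46.91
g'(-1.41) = -24.38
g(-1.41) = 13.48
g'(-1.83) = -31.94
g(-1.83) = 25.31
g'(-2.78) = -49.04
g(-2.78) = 63.78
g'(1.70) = 31.60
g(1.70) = 24.71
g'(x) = 18*x + 1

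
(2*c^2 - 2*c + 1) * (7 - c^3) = -2*c^5 + 2*c^4 - c^3 + 14*c^2 - 14*c + 7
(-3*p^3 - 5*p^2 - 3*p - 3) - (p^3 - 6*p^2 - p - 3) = -4*p^3 + p^2 - 2*p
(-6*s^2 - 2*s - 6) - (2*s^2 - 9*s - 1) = -8*s^2 + 7*s - 5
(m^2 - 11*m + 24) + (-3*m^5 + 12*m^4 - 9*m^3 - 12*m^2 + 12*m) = -3*m^5 + 12*m^4 - 9*m^3 - 11*m^2 + m + 24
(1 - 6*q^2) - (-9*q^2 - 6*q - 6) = 3*q^2 + 6*q + 7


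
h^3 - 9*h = h*(h - 3)*(h + 3)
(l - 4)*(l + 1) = l^2 - 3*l - 4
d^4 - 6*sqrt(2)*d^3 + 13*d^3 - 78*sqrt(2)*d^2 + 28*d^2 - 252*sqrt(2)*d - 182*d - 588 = (d + 6)*(d + 7)*(d - 7*sqrt(2))*(d + sqrt(2))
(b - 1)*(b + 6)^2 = b^3 + 11*b^2 + 24*b - 36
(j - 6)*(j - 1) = j^2 - 7*j + 6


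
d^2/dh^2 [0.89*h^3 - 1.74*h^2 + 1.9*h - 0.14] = 5.34*h - 3.48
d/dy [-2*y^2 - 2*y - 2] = -4*y - 2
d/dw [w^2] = 2*w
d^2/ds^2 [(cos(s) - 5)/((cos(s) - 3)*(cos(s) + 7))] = (24*(1 - cos(s)^2)^2 - cos(s)^5 - 64*cos(s)^3 + 434*cos(s)^2 - 15*cos(s) - 226)/((cos(s) - 3)^3*(cos(s) + 7)^3)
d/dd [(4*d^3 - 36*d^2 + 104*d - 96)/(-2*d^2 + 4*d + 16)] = 2*(-d^2 - 4*d + 16)/(d^2 + 4*d + 4)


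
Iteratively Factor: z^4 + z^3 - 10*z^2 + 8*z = (z - 2)*(z^3 + 3*z^2 - 4*z) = z*(z - 2)*(z^2 + 3*z - 4) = z*(z - 2)*(z + 4)*(z - 1)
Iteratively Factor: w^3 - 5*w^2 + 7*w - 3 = (w - 1)*(w^2 - 4*w + 3) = (w - 1)^2*(w - 3)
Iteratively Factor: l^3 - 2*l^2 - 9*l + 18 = (l - 2)*(l^2 - 9) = (l - 2)*(l + 3)*(l - 3)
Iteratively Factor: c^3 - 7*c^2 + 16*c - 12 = (c - 2)*(c^2 - 5*c + 6) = (c - 3)*(c - 2)*(c - 2)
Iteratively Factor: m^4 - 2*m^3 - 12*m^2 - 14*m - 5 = (m + 1)*(m^3 - 3*m^2 - 9*m - 5) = (m + 1)^2*(m^2 - 4*m - 5) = (m + 1)^3*(m - 5)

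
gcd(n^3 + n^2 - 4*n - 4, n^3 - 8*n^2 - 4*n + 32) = n^2 - 4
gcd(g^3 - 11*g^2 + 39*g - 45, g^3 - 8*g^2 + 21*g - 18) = g^2 - 6*g + 9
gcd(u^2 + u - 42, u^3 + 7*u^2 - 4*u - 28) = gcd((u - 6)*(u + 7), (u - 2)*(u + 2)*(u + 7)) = u + 7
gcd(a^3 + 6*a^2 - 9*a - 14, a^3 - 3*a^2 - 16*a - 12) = a + 1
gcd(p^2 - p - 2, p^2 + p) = p + 1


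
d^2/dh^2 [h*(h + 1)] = 2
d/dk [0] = 0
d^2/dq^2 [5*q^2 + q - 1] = 10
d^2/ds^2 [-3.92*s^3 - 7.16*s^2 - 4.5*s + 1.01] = -23.52*s - 14.32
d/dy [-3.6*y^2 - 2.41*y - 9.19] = -7.2*y - 2.41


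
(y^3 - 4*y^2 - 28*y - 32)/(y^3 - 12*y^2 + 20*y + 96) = (y + 2)/(y - 6)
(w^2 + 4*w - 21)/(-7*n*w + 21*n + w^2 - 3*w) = (w + 7)/(-7*n + w)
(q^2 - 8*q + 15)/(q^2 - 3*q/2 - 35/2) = 2*(q - 3)/(2*q + 7)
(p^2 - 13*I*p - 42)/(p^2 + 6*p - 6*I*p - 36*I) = (p - 7*I)/(p + 6)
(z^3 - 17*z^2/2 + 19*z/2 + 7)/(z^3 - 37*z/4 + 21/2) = 2*(2*z^2 - 13*z - 7)/(4*z^2 + 8*z - 21)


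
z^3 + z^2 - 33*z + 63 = (z - 3)^2*(z + 7)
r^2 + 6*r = r*(r + 6)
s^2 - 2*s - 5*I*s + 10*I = (s - 2)*(s - 5*I)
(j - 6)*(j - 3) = j^2 - 9*j + 18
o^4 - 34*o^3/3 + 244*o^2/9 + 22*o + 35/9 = (o - 7)*(o - 5)*(o + 1/3)^2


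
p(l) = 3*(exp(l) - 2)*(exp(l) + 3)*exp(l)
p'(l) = 3*(exp(l) - 2)*(exp(l) + 3)*exp(l) + 3*(exp(l) - 2)*exp(2*l) + 3*(exp(l) + 3)*exp(2*l)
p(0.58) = -5.49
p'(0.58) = 38.27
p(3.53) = 122085.57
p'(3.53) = 363991.84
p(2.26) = 2743.22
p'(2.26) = 8299.14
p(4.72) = 4269533.73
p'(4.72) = 12774894.08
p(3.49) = 108361.26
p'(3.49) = 323039.32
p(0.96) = 26.90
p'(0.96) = 154.24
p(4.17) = 824501.75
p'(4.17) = 2463270.75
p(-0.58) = -8.61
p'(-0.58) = -6.62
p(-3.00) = -0.89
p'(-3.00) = -0.88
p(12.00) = 12933774105782388.97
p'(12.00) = 38801242855839949.86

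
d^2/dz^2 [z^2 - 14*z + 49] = 2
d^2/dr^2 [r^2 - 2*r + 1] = 2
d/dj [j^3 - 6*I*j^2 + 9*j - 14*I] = 3*j^2 - 12*I*j + 9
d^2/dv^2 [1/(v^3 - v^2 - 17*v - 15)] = 2*((1 - 3*v)*(-v^3 + v^2 + 17*v + 15) - (-3*v^2 + 2*v + 17)^2)/(-v^3 + v^2 + 17*v + 15)^3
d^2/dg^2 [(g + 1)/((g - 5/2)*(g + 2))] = 4*(4*g^3 + 12*g^2 + 54*g + 11)/(8*g^6 - 12*g^5 - 114*g^4 + 119*g^3 + 570*g^2 - 300*g - 1000)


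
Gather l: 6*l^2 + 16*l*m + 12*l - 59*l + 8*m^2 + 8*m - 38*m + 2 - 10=6*l^2 + l*(16*m - 47) + 8*m^2 - 30*m - 8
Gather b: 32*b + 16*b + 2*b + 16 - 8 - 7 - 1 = 50*b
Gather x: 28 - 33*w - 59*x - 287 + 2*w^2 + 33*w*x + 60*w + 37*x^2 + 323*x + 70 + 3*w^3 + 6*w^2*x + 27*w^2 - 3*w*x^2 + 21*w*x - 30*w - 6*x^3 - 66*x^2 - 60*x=3*w^3 + 29*w^2 - 3*w - 6*x^3 + x^2*(-3*w - 29) + x*(6*w^2 + 54*w + 204) - 189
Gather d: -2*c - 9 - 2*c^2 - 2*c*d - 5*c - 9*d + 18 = -2*c^2 - 7*c + d*(-2*c - 9) + 9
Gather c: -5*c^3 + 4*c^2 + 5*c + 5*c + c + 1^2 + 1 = -5*c^3 + 4*c^2 + 11*c + 2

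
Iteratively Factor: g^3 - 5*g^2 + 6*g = (g - 2)*(g^2 - 3*g) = (g - 3)*(g - 2)*(g)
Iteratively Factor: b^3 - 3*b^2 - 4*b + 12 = (b + 2)*(b^2 - 5*b + 6) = (b - 3)*(b + 2)*(b - 2)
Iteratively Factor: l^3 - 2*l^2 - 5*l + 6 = (l - 1)*(l^2 - l - 6) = (l - 1)*(l + 2)*(l - 3)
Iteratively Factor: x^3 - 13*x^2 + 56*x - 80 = (x - 5)*(x^2 - 8*x + 16) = (x - 5)*(x - 4)*(x - 4)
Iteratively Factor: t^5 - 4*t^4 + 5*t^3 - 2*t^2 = (t)*(t^4 - 4*t^3 + 5*t^2 - 2*t) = t*(t - 2)*(t^3 - 2*t^2 + t) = t^2*(t - 2)*(t^2 - 2*t + 1) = t^2*(t - 2)*(t - 1)*(t - 1)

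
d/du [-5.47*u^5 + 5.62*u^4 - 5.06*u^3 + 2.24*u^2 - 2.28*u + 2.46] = -27.35*u^4 + 22.48*u^3 - 15.18*u^2 + 4.48*u - 2.28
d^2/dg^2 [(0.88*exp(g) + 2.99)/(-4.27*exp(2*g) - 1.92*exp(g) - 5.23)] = (-16.044952*exp(4*g) - 210.850892*exp(3*g) + 44.3738400000001*exp(2*g) + 264.906188*exp(g) + 5.953832)*exp(g)/(77.854483*exp(6*g) + 105.021504*exp(5*g) + 333.296985*exp(4*g) + 264.34368*exp(3*g) + 408.230265*exp(2*g) + 157.552704*exp(g) + 143.055667)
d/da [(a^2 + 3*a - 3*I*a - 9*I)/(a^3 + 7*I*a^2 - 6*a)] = (-a^4 + a^3*(-6 + 6*I) + a^2*(-27 + 6*I) - 126*a - 54*I)/(a^2*(a^4 + 14*I*a^3 - 61*a^2 - 84*I*a + 36))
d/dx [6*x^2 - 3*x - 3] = 12*x - 3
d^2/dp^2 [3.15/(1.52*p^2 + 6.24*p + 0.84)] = (-14.55552*p^2 - 59.75424*p + 3.15*(3.04*p + 6.24)*(6.08*p + 12.48) - 8.04384)/(1.52*p^2 + 6.24*p + 0.84)^3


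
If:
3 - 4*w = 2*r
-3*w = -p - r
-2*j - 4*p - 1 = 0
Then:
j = 5/2 - 10*w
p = 5*w - 3/2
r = 3/2 - 2*w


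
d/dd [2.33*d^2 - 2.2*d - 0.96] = 4.66*d - 2.2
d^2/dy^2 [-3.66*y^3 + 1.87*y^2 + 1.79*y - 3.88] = 3.74 - 21.96*y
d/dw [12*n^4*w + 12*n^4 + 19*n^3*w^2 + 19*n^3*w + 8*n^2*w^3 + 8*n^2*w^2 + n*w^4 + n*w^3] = n*(12*n^3 + 38*n^2*w + 19*n^2 + 24*n*w^2 + 16*n*w + 4*w^3 + 3*w^2)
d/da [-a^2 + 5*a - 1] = 5 - 2*a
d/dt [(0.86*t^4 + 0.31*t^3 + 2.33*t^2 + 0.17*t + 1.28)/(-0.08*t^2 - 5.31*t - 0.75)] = (-0.1376*t^5 - 13.7246*t^4 - 5.8722*t^3 - 13.0562*t^2 - 3.2902*t + 6.6693)/(0.0064*t^4 + 0.8496*t^3 + 28.3161*t^2 + 7.965*t + 0.5625)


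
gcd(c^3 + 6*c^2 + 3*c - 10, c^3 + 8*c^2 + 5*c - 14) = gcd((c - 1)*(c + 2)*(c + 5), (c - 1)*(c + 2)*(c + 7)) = c^2 + c - 2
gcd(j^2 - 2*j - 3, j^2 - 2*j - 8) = 1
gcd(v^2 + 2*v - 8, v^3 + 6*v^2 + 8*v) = v + 4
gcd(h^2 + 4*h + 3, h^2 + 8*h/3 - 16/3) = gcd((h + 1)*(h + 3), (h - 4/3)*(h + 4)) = 1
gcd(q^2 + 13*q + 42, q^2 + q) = 1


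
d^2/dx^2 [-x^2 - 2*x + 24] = -2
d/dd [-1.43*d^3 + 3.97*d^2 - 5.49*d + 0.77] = -4.29*d^2 + 7.94*d - 5.49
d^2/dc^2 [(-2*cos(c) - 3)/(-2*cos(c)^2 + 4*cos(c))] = (-(cos(c) - 2)^2*cos(c)^3 + (cos(c) - 2)*(-3*cos(c) + 2*cos(3*c) + 1)*cos(c) + (cos(c) - 1)^2*(8*cos(c) + 12)*sin(c)^2)/((cos(c) - 2)^3*cos(c)^3)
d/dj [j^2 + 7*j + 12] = 2*j + 7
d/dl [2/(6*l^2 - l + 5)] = 2*(1 - 12*l)/(6*l^2 - l + 5)^2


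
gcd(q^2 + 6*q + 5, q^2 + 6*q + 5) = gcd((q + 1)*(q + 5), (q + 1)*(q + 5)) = q^2 + 6*q + 5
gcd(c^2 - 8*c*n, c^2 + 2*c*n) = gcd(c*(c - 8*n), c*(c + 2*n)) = c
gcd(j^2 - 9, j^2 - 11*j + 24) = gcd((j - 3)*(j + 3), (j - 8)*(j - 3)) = j - 3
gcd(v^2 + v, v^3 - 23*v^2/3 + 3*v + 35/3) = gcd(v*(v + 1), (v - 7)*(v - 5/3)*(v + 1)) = v + 1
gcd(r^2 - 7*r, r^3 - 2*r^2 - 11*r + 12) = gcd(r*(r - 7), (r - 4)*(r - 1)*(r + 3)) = 1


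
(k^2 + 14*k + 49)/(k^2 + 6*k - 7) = (k + 7)/(k - 1)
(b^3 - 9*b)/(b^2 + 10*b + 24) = b*(b^2 - 9)/(b^2 + 10*b + 24)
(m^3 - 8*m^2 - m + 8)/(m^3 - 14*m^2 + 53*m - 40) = (m + 1)/(m - 5)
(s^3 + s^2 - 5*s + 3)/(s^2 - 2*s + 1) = s + 3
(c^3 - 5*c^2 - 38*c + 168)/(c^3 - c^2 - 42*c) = (c - 4)/c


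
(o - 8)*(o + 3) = o^2 - 5*o - 24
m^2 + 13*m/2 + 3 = (m + 1/2)*(m + 6)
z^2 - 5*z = z*(z - 5)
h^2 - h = h*(h - 1)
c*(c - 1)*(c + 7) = c^3 + 6*c^2 - 7*c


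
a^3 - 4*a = a*(a - 2)*(a + 2)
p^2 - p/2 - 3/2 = (p - 3/2)*(p + 1)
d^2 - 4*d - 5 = (d - 5)*(d + 1)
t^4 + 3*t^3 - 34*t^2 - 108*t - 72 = (t - 6)*(t + 1)*(t + 2)*(t + 6)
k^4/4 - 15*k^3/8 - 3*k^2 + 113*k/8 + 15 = (k/4 + 1/4)*(k - 8)*(k - 3)*(k + 5/2)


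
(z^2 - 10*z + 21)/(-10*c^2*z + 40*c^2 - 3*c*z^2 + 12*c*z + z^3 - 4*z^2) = (-z^2 + 10*z - 21)/(10*c^2*z - 40*c^2 + 3*c*z^2 - 12*c*z - z^3 + 4*z^2)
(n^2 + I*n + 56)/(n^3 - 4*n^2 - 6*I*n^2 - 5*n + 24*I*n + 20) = (n^2 + I*n + 56)/(n^3 + n^2*(-4 - 6*I) + n*(-5 + 24*I) + 20)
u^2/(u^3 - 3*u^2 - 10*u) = u/(u^2 - 3*u - 10)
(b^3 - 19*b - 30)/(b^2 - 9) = (b^2 - 3*b - 10)/(b - 3)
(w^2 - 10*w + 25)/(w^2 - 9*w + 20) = (w - 5)/(w - 4)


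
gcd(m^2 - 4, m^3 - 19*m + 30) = m - 2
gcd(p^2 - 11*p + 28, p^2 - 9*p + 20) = p - 4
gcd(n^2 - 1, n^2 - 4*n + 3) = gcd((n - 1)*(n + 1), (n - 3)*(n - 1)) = n - 1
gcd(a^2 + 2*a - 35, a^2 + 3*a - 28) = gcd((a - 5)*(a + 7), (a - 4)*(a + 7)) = a + 7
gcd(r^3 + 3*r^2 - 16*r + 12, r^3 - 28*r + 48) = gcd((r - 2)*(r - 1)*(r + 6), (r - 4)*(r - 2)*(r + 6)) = r^2 + 4*r - 12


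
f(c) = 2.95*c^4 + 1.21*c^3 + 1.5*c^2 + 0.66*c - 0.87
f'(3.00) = 360.93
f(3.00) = 286.23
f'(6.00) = 2698.14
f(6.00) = 4141.65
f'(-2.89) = -262.52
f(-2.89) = 186.33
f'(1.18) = 28.64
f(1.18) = 9.70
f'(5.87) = 2530.04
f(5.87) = 3801.90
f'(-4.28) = -870.84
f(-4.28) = 918.83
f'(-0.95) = -9.03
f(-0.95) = 1.22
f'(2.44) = 201.01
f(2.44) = 131.81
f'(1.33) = 38.83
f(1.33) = 14.74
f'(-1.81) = -62.85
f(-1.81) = 27.34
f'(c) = 11.8*c^3 + 3.63*c^2 + 3.0*c + 0.66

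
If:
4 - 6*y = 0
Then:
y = 2/3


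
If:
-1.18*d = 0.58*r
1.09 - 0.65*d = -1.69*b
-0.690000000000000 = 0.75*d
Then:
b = -1.00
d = -0.92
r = 1.87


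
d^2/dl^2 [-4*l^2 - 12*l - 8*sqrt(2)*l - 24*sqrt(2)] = -8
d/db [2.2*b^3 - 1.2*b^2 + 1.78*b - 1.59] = 6.6*b^2 - 2.4*b + 1.78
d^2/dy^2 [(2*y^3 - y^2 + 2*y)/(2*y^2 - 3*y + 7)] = 2*(-8*y^3 - 84*y^2 + 210*y - 7)/(8*y^6 - 36*y^5 + 138*y^4 - 279*y^3 + 483*y^2 - 441*y + 343)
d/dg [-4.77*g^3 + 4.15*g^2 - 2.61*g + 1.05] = -14.31*g^2 + 8.3*g - 2.61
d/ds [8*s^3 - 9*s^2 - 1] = 6*s*(4*s - 3)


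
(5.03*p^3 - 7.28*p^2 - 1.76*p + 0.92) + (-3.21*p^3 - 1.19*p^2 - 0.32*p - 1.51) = 1.82*p^3 - 8.47*p^2 - 2.08*p - 0.59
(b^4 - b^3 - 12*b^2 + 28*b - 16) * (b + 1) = b^5 - 13*b^3 + 16*b^2 + 12*b - 16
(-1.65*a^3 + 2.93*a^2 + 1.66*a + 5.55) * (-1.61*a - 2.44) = 2.6565*a^4 - 0.691300000000001*a^3 - 9.8218*a^2 - 12.9859*a - 13.542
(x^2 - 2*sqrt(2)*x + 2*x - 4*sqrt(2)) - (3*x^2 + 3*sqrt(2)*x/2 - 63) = -2*x^2 - 7*sqrt(2)*x/2 + 2*x - 4*sqrt(2) + 63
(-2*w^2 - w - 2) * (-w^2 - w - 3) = 2*w^4 + 3*w^3 + 9*w^2 + 5*w + 6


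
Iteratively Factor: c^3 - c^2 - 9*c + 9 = (c - 1)*(c^2 - 9) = (c - 3)*(c - 1)*(c + 3)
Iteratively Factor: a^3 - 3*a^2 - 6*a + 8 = (a - 1)*(a^2 - 2*a - 8) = (a - 4)*(a - 1)*(a + 2)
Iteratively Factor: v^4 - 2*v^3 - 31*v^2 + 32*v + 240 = (v - 5)*(v^3 + 3*v^2 - 16*v - 48) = (v - 5)*(v - 4)*(v^2 + 7*v + 12) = (v - 5)*(v - 4)*(v + 3)*(v + 4)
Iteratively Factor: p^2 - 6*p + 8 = (p - 4)*(p - 2)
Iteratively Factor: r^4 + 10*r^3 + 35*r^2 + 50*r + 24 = (r + 4)*(r^3 + 6*r^2 + 11*r + 6) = (r + 3)*(r + 4)*(r^2 + 3*r + 2) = (r + 2)*(r + 3)*(r + 4)*(r + 1)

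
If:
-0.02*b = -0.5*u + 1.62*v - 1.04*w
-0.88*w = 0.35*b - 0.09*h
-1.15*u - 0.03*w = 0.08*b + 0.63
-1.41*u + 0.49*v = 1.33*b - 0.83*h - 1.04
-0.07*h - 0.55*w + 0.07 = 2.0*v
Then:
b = -2.42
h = -5.87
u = -0.39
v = 0.14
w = 0.36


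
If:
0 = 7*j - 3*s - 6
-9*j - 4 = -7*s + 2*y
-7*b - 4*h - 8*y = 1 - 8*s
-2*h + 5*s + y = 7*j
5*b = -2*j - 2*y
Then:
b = -564/107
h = 4409/428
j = 1017/214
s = 1945/214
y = 1803/214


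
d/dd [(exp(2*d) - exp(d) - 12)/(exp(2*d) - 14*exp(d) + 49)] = (31 - 13*exp(d))*exp(d)/(exp(3*d) - 21*exp(2*d) + 147*exp(d) - 343)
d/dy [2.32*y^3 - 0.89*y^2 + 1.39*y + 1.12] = 6.96*y^2 - 1.78*y + 1.39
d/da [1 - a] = -1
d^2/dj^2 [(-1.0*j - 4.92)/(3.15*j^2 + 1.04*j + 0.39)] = (-(1.0*j + 4.92)*(6.3*j + 1.04)*(12.6*j + 2.08) + (18.9*j + 33.076)*(3.15*j^2 + 1.04*j + 0.39))/(3.15*j^2 + 1.04*j + 0.39)^3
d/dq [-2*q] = -2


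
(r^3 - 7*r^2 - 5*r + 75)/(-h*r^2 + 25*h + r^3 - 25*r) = (r^2 - 2*r - 15)/(-h*r - 5*h + r^2 + 5*r)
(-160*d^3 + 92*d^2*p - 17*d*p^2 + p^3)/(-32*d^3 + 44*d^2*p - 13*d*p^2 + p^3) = (-5*d + p)/(-d + p)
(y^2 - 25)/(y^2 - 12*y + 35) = (y + 5)/(y - 7)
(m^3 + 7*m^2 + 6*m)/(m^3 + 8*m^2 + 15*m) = (m^2 + 7*m + 6)/(m^2 + 8*m + 15)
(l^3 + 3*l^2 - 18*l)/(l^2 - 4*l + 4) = l*(l^2 + 3*l - 18)/(l^2 - 4*l + 4)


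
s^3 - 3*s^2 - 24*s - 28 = (s - 7)*(s + 2)^2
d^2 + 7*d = d*(d + 7)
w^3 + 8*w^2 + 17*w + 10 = (w + 1)*(w + 2)*(w + 5)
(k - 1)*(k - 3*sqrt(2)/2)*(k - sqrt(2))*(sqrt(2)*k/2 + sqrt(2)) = sqrt(2)*k^4/2 - 5*k^3/2 + sqrt(2)*k^3/2 - 5*k^2/2 + sqrt(2)*k^2/2 + 3*sqrt(2)*k/2 + 5*k - 3*sqrt(2)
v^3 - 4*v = v*(v - 2)*(v + 2)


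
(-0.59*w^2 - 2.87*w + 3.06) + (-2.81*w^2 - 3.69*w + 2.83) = -3.4*w^2 - 6.56*w + 5.89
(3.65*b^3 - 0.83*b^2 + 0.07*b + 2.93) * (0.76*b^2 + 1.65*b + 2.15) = 2.774*b^5 + 5.3917*b^4 + 6.5312*b^3 + 0.557800000000001*b^2 + 4.985*b + 6.2995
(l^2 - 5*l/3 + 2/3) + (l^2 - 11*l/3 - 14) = 2*l^2 - 16*l/3 - 40/3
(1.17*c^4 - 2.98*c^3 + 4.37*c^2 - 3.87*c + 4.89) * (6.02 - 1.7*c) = -1.989*c^5 + 12.1094*c^4 - 25.3686*c^3 + 32.8864*c^2 - 31.6104*c + 29.4378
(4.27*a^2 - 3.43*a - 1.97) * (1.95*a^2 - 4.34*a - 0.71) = 8.3265*a^4 - 25.2203*a^3 + 8.013*a^2 + 10.9851*a + 1.3987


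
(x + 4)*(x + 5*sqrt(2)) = x^2 + 4*x + 5*sqrt(2)*x + 20*sqrt(2)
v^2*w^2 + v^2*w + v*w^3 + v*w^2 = w*(v + w)*(v*w + v)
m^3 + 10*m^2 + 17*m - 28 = (m - 1)*(m + 4)*(m + 7)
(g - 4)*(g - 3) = g^2 - 7*g + 12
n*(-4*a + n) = -4*a*n + n^2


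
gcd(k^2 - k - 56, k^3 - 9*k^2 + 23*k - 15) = 1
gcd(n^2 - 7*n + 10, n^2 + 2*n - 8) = n - 2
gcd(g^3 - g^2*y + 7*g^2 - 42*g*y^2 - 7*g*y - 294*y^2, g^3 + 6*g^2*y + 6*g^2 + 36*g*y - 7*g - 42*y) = g^2 + 6*g*y + 7*g + 42*y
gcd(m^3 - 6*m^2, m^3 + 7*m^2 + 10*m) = m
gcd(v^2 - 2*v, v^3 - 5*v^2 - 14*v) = v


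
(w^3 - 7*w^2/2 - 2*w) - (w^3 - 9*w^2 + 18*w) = 11*w^2/2 - 20*w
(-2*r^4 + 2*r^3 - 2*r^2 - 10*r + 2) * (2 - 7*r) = 14*r^5 - 18*r^4 + 18*r^3 + 66*r^2 - 34*r + 4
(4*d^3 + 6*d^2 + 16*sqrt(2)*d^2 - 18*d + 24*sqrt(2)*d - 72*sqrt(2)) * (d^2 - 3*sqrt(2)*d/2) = 4*d^5 + 6*d^4 + 10*sqrt(2)*d^4 - 66*d^3 + 15*sqrt(2)*d^3 - 72*d^2 - 45*sqrt(2)*d^2 + 216*d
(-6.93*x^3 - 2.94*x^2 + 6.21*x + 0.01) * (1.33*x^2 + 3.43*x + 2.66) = -9.2169*x^5 - 27.6801*x^4 - 20.2587*x^3 + 13.4932*x^2 + 16.5529*x + 0.0266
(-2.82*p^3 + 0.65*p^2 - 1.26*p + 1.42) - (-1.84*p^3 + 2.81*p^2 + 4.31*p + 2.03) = -0.98*p^3 - 2.16*p^2 - 5.57*p - 0.61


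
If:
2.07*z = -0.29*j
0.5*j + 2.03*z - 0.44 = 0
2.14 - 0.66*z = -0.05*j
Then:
No Solution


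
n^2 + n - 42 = (n - 6)*(n + 7)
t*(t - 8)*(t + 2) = t^3 - 6*t^2 - 16*t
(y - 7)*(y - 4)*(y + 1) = y^3 - 10*y^2 + 17*y + 28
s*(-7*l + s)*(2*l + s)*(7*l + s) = -98*l^3*s - 49*l^2*s^2 + 2*l*s^3 + s^4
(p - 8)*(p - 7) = p^2 - 15*p + 56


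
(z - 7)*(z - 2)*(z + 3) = z^3 - 6*z^2 - 13*z + 42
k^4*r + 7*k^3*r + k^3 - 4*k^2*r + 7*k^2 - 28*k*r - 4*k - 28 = (k - 2)*(k + 2)*(k + 7)*(k*r + 1)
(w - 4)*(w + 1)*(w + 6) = w^3 + 3*w^2 - 22*w - 24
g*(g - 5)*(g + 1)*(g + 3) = g^4 - g^3 - 17*g^2 - 15*g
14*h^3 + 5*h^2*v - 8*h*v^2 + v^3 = (-7*h + v)*(-2*h + v)*(h + v)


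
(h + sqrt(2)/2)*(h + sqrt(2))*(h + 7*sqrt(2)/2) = h^3 + 5*sqrt(2)*h^2 + 23*h/2 + 7*sqrt(2)/2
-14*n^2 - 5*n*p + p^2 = (-7*n + p)*(2*n + p)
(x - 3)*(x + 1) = x^2 - 2*x - 3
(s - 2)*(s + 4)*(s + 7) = s^3 + 9*s^2 + 6*s - 56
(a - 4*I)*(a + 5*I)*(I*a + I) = I*a^3 - a^2 + I*a^2 - a + 20*I*a + 20*I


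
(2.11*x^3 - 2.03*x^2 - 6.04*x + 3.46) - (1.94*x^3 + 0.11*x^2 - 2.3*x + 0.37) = 0.17*x^3 - 2.14*x^2 - 3.74*x + 3.09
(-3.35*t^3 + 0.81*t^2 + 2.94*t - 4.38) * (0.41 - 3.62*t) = 12.127*t^4 - 4.3057*t^3 - 10.3107*t^2 + 17.061*t - 1.7958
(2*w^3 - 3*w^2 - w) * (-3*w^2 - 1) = -6*w^5 + 9*w^4 + w^3 + 3*w^2 + w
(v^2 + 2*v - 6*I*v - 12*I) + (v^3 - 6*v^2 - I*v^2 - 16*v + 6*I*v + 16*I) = v^3 - 5*v^2 - I*v^2 - 14*v + 4*I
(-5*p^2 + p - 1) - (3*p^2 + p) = -8*p^2 - 1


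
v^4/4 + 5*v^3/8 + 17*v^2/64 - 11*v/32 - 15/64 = (v/4 + 1/4)*(v - 3/4)*(v + 1)*(v + 5/4)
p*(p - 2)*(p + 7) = p^3 + 5*p^2 - 14*p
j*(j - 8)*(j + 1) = j^3 - 7*j^2 - 8*j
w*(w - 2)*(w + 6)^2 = w^4 + 10*w^3 + 12*w^2 - 72*w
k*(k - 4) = k^2 - 4*k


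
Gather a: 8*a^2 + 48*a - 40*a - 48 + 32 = 8*a^2 + 8*a - 16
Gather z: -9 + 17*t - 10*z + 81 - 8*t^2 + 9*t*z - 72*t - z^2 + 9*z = -8*t^2 - 55*t - z^2 + z*(9*t - 1) + 72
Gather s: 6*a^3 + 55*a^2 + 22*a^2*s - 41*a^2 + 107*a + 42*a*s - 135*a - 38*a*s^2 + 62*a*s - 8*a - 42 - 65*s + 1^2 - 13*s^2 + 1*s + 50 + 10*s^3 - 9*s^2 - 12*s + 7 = 6*a^3 + 14*a^2 - 36*a + 10*s^3 + s^2*(-38*a - 22) + s*(22*a^2 + 104*a - 76) + 16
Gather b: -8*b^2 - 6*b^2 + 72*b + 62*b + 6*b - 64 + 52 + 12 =-14*b^2 + 140*b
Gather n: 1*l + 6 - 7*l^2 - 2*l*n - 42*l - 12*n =-7*l^2 - 41*l + n*(-2*l - 12) + 6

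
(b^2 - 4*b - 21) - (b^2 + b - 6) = -5*b - 15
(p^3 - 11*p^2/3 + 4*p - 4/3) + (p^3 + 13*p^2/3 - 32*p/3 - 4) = 2*p^3 + 2*p^2/3 - 20*p/3 - 16/3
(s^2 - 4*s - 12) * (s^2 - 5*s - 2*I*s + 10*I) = s^4 - 9*s^3 - 2*I*s^3 + 8*s^2 + 18*I*s^2 + 60*s - 16*I*s - 120*I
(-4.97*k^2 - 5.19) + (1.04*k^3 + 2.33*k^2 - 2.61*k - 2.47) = 1.04*k^3 - 2.64*k^2 - 2.61*k - 7.66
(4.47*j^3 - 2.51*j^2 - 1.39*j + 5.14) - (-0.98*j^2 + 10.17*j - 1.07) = 4.47*j^3 - 1.53*j^2 - 11.56*j + 6.21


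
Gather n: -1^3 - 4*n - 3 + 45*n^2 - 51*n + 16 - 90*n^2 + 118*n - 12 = -45*n^2 + 63*n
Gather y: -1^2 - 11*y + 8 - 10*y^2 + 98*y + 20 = -10*y^2 + 87*y + 27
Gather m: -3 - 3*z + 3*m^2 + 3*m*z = 3*m^2 + 3*m*z - 3*z - 3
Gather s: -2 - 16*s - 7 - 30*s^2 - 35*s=-30*s^2 - 51*s - 9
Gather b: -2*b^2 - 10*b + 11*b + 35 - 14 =-2*b^2 + b + 21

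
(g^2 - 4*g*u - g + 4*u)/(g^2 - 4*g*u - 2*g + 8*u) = (g - 1)/(g - 2)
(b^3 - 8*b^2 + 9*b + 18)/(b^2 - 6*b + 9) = (b^2 - 5*b - 6)/(b - 3)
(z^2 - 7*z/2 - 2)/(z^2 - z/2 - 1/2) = (z - 4)/(z - 1)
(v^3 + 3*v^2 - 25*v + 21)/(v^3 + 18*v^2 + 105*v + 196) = (v^2 - 4*v + 3)/(v^2 + 11*v + 28)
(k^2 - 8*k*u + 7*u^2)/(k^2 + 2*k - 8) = (k^2 - 8*k*u + 7*u^2)/(k^2 + 2*k - 8)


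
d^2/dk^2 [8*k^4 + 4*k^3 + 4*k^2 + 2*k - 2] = 96*k^2 + 24*k + 8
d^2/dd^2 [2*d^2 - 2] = 4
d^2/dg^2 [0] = 0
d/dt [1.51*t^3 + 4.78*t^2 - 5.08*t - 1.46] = 4.53*t^2 + 9.56*t - 5.08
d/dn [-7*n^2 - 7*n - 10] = -14*n - 7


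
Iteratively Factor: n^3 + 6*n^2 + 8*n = (n + 2)*(n^2 + 4*n) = (n + 2)*(n + 4)*(n)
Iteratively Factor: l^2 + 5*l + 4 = (l + 4)*(l + 1)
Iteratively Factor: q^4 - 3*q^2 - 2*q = (q)*(q^3 - 3*q - 2) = q*(q + 1)*(q^2 - q - 2) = q*(q + 1)^2*(q - 2)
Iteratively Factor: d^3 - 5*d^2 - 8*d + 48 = (d + 3)*(d^2 - 8*d + 16) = (d - 4)*(d + 3)*(d - 4)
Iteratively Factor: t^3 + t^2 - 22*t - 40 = (t + 2)*(t^2 - t - 20) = (t + 2)*(t + 4)*(t - 5)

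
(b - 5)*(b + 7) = b^2 + 2*b - 35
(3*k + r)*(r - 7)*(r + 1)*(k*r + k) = 3*k^2*r^3 - 15*k^2*r^2 - 39*k^2*r - 21*k^2 + k*r^4 - 5*k*r^3 - 13*k*r^2 - 7*k*r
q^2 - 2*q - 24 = (q - 6)*(q + 4)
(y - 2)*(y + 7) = y^2 + 5*y - 14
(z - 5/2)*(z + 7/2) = z^2 + z - 35/4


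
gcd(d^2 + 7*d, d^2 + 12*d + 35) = d + 7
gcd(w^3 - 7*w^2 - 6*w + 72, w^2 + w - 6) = w + 3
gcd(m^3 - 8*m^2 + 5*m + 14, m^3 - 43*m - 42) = m^2 - 6*m - 7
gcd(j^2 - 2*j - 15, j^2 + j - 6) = j + 3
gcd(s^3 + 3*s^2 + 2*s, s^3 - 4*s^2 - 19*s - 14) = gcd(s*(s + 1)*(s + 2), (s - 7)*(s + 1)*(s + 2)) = s^2 + 3*s + 2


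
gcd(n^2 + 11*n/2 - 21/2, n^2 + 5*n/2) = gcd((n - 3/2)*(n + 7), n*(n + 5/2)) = 1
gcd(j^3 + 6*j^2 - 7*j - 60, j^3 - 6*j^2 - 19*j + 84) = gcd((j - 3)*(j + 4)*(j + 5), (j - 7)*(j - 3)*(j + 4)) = j^2 + j - 12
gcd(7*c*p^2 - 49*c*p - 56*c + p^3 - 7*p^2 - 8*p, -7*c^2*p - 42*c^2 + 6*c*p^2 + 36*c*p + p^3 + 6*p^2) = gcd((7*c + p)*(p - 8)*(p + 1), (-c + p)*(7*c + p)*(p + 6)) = 7*c + p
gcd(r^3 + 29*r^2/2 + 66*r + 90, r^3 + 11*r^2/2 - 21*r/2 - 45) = r^2 + 17*r/2 + 15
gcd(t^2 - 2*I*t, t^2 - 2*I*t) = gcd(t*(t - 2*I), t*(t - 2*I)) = t^2 - 2*I*t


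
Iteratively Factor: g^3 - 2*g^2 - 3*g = (g + 1)*(g^2 - 3*g) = (g - 3)*(g + 1)*(g)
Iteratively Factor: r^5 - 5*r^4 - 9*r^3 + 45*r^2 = (r)*(r^4 - 5*r^3 - 9*r^2 + 45*r) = r*(r + 3)*(r^3 - 8*r^2 + 15*r) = r*(r - 3)*(r + 3)*(r^2 - 5*r) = r*(r - 5)*(r - 3)*(r + 3)*(r)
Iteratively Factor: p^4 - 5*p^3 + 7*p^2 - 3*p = (p - 1)*(p^3 - 4*p^2 + 3*p) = (p - 3)*(p - 1)*(p^2 - p) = p*(p - 3)*(p - 1)*(p - 1)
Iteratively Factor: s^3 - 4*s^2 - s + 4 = (s - 1)*(s^2 - 3*s - 4) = (s - 4)*(s - 1)*(s + 1)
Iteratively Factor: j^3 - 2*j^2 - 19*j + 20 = (j - 1)*(j^2 - j - 20) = (j - 5)*(j - 1)*(j + 4)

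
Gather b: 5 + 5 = 10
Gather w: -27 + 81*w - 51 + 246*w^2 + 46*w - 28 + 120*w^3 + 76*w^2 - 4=120*w^3 + 322*w^2 + 127*w - 110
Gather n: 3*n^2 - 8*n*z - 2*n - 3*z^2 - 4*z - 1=3*n^2 + n*(-8*z - 2) - 3*z^2 - 4*z - 1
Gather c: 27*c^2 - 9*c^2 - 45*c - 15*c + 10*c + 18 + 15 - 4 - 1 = 18*c^2 - 50*c + 28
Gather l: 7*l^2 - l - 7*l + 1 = 7*l^2 - 8*l + 1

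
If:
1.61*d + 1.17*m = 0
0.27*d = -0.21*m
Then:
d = 0.00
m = 0.00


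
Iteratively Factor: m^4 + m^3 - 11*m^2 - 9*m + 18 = (m - 3)*(m^3 + 4*m^2 + m - 6) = (m - 3)*(m + 2)*(m^2 + 2*m - 3) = (m - 3)*(m + 2)*(m + 3)*(m - 1)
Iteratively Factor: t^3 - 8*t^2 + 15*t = (t)*(t^2 - 8*t + 15) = t*(t - 5)*(t - 3)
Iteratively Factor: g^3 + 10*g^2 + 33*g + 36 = (g + 4)*(g^2 + 6*g + 9) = (g + 3)*(g + 4)*(g + 3)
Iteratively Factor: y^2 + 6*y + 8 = (y + 2)*(y + 4)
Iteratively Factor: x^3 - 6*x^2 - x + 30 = (x - 3)*(x^2 - 3*x - 10) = (x - 5)*(x - 3)*(x + 2)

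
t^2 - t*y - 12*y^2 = (t - 4*y)*(t + 3*y)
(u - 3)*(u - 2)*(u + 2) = u^3 - 3*u^2 - 4*u + 12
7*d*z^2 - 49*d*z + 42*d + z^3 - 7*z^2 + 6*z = (7*d + z)*(z - 6)*(z - 1)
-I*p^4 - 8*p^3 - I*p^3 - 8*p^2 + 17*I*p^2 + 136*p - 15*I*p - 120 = (p - 3)*(p + 5)*(p - 8*I)*(-I*p + I)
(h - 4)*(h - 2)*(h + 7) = h^3 + h^2 - 34*h + 56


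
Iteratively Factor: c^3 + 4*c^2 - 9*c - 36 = (c + 4)*(c^2 - 9) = (c - 3)*(c + 4)*(c + 3)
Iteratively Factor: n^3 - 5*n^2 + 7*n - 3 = (n - 1)*(n^2 - 4*n + 3) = (n - 1)^2*(n - 3)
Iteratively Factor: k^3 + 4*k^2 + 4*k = (k + 2)*(k^2 + 2*k) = k*(k + 2)*(k + 2)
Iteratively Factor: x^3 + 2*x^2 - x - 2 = (x + 1)*(x^2 + x - 2) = (x - 1)*(x + 1)*(x + 2)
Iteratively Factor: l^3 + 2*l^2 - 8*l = (l)*(l^2 + 2*l - 8) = l*(l + 4)*(l - 2)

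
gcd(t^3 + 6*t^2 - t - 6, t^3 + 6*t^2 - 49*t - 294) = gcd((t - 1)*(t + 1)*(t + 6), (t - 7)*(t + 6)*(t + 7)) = t + 6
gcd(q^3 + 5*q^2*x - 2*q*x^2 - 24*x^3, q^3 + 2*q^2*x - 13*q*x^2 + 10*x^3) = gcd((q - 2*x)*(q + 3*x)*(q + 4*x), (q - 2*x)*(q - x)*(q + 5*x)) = -q + 2*x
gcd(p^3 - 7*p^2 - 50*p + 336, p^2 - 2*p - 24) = p - 6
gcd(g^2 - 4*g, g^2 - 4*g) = g^2 - 4*g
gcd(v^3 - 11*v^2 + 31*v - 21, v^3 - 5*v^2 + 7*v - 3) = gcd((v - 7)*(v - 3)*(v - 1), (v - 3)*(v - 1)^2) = v^2 - 4*v + 3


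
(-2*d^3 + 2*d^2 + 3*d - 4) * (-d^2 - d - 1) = 2*d^5 - 3*d^3 - d^2 + d + 4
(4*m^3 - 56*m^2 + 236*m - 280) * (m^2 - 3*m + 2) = 4*m^5 - 68*m^4 + 412*m^3 - 1100*m^2 + 1312*m - 560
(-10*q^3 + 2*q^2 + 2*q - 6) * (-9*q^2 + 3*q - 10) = 90*q^5 - 48*q^4 + 88*q^3 + 40*q^2 - 38*q + 60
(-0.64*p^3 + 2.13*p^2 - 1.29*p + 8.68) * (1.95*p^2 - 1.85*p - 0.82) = -1.248*p^5 + 5.3375*p^4 - 5.9312*p^3 + 17.5659*p^2 - 15.0002*p - 7.1176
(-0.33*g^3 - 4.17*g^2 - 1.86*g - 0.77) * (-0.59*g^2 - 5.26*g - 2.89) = 0.1947*g^5 + 4.1961*g^4 + 23.9853*g^3 + 22.2892*g^2 + 9.4256*g + 2.2253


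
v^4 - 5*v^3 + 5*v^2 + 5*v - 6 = (v - 3)*(v - 2)*(v - 1)*(v + 1)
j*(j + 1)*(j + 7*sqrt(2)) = j^3 + j^2 + 7*sqrt(2)*j^2 + 7*sqrt(2)*j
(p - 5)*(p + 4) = p^2 - p - 20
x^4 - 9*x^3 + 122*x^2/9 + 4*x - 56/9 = (x - 7)*(x - 2)*(x - 2/3)*(x + 2/3)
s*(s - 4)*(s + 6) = s^3 + 2*s^2 - 24*s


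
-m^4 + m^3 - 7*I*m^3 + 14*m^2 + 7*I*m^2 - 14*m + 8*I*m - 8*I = (m + 2*I)*(m + 4*I)*(-I*m + 1)*(-I*m + I)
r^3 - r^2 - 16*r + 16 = (r - 4)*(r - 1)*(r + 4)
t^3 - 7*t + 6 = (t - 2)*(t - 1)*(t + 3)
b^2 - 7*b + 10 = (b - 5)*(b - 2)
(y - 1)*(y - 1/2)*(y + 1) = y^3 - y^2/2 - y + 1/2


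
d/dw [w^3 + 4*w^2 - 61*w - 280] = 3*w^2 + 8*w - 61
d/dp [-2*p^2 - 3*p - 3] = -4*p - 3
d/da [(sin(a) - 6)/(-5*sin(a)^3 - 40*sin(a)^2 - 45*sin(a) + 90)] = 2*(sin(a)^3 - 5*sin(a)^2 - 48*sin(a) - 18)*cos(a)/(5*(sin(a)^3 + 8*sin(a)^2 + 9*sin(a) - 18)^2)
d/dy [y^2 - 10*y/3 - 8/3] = 2*y - 10/3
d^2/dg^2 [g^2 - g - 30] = 2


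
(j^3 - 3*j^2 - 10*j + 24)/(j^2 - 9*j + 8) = (j^3 - 3*j^2 - 10*j + 24)/(j^2 - 9*j + 8)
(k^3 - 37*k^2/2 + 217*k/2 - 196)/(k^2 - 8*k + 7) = (k^2 - 23*k/2 + 28)/(k - 1)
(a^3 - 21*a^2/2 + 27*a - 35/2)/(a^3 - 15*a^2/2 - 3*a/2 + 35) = (a - 1)/(a + 2)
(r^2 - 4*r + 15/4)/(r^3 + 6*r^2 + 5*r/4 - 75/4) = (2*r - 5)/(2*r^2 + 15*r + 25)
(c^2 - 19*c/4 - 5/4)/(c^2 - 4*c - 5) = (c + 1/4)/(c + 1)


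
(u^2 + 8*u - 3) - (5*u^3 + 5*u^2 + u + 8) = -5*u^3 - 4*u^2 + 7*u - 11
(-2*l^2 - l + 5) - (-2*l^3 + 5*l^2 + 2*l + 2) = 2*l^3 - 7*l^2 - 3*l + 3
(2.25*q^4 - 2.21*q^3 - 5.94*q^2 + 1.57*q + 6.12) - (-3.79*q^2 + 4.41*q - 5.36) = 2.25*q^4 - 2.21*q^3 - 2.15*q^2 - 2.84*q + 11.48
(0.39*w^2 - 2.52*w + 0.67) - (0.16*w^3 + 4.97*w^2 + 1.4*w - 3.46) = -0.16*w^3 - 4.58*w^2 - 3.92*w + 4.13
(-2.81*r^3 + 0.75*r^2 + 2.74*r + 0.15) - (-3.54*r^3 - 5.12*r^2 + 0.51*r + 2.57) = 0.73*r^3 + 5.87*r^2 + 2.23*r - 2.42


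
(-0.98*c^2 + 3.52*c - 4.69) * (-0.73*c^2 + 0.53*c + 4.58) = 0.7154*c^4 - 3.089*c^3 + 0.8009*c^2 + 13.6359*c - 21.4802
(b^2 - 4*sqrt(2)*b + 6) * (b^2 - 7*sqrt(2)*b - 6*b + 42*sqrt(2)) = b^4 - 11*sqrt(2)*b^3 - 6*b^3 + 62*b^2 + 66*sqrt(2)*b^2 - 372*b - 42*sqrt(2)*b + 252*sqrt(2)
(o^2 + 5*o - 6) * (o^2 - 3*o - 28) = o^4 + 2*o^3 - 49*o^2 - 122*o + 168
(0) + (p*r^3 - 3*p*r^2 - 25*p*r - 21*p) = p*r^3 - 3*p*r^2 - 25*p*r - 21*p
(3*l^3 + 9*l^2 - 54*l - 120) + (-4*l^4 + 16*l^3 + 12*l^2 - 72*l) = -4*l^4 + 19*l^3 + 21*l^2 - 126*l - 120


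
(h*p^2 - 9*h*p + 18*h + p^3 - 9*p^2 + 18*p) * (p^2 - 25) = h*p^4 - 9*h*p^3 - 7*h*p^2 + 225*h*p - 450*h + p^5 - 9*p^4 - 7*p^3 + 225*p^2 - 450*p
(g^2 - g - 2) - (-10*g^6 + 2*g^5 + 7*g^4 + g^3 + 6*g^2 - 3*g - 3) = 10*g^6 - 2*g^5 - 7*g^4 - g^3 - 5*g^2 + 2*g + 1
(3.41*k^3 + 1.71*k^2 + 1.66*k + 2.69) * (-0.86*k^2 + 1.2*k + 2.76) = -2.9326*k^5 + 2.6214*k^4 + 10.036*k^3 + 4.3982*k^2 + 7.8096*k + 7.4244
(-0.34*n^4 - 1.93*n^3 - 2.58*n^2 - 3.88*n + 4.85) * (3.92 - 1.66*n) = 0.5644*n^5 + 1.871*n^4 - 3.2828*n^3 - 3.6728*n^2 - 23.2606*n + 19.012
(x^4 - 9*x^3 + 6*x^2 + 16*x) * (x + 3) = x^5 - 6*x^4 - 21*x^3 + 34*x^2 + 48*x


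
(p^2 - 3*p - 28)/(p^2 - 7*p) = (p + 4)/p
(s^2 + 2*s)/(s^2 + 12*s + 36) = s*(s + 2)/(s^2 + 12*s + 36)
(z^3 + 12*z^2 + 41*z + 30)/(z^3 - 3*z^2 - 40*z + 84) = (z^2 + 6*z + 5)/(z^2 - 9*z + 14)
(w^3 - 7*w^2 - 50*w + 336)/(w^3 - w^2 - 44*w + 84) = (w - 8)/(w - 2)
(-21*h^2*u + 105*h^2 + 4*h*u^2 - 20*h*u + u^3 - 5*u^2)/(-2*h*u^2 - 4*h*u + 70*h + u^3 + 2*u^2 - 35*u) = (-21*h^2 + 4*h*u + u^2)/(-2*h*u - 14*h + u^2 + 7*u)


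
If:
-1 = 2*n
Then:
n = -1/2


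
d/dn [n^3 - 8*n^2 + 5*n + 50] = 3*n^2 - 16*n + 5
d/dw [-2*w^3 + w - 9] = 1 - 6*w^2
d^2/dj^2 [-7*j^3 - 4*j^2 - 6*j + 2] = -42*j - 8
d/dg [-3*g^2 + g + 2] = 1 - 6*g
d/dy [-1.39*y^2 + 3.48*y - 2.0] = 3.48 - 2.78*y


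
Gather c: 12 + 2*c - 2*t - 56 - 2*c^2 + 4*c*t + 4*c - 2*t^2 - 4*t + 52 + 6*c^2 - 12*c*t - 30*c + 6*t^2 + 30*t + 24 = 4*c^2 + c*(-8*t - 24) + 4*t^2 + 24*t + 32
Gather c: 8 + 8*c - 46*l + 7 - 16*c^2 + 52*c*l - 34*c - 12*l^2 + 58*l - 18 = -16*c^2 + c*(52*l - 26) - 12*l^2 + 12*l - 3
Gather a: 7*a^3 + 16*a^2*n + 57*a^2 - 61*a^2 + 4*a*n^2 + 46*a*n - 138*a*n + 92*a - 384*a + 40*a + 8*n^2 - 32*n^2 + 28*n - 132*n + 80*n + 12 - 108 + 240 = 7*a^3 + a^2*(16*n - 4) + a*(4*n^2 - 92*n - 252) - 24*n^2 - 24*n + 144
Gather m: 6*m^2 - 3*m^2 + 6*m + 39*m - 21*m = 3*m^2 + 24*m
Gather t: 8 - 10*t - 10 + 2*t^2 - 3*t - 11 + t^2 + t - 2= 3*t^2 - 12*t - 15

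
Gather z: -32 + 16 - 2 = -18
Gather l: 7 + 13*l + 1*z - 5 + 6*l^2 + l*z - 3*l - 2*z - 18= 6*l^2 + l*(z + 10) - z - 16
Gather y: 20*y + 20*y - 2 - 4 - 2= 40*y - 8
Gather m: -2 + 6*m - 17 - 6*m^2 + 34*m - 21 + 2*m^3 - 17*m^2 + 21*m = 2*m^3 - 23*m^2 + 61*m - 40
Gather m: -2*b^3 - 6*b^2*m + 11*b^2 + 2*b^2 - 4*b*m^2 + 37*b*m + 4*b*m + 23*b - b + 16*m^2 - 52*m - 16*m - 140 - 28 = -2*b^3 + 13*b^2 + 22*b + m^2*(16 - 4*b) + m*(-6*b^2 + 41*b - 68) - 168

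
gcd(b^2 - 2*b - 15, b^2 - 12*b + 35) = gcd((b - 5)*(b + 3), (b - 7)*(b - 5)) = b - 5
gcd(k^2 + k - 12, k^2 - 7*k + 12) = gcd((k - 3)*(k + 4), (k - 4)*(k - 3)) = k - 3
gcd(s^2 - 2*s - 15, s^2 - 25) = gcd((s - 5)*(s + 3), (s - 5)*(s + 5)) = s - 5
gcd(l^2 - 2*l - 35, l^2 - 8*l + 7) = l - 7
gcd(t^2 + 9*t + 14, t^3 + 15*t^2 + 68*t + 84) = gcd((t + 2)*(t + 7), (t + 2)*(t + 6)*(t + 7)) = t^2 + 9*t + 14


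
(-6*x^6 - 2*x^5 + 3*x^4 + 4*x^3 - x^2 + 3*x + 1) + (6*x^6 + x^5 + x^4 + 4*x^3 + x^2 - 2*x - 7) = -x^5 + 4*x^4 + 8*x^3 + x - 6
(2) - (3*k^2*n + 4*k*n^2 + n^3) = -3*k^2*n - 4*k*n^2 - n^3 + 2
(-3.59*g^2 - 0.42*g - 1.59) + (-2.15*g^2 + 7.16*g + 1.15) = -5.74*g^2 + 6.74*g - 0.44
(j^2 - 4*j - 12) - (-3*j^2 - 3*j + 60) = 4*j^2 - j - 72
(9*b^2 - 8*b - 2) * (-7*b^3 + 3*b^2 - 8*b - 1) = -63*b^5 + 83*b^4 - 82*b^3 + 49*b^2 + 24*b + 2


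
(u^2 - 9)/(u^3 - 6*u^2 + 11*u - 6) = (u + 3)/(u^2 - 3*u + 2)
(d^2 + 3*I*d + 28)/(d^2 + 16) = (d + 7*I)/(d + 4*I)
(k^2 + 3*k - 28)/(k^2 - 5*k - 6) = (-k^2 - 3*k + 28)/(-k^2 + 5*k + 6)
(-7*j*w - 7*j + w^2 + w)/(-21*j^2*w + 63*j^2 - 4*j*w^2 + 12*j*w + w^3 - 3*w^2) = (w + 1)/(3*j*w - 9*j + w^2 - 3*w)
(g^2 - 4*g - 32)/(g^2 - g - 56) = (g + 4)/(g + 7)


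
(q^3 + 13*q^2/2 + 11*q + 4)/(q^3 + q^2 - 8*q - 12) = (q^2 + 9*q/2 + 2)/(q^2 - q - 6)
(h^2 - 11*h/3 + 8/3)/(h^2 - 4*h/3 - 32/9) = 3*(h - 1)/(3*h + 4)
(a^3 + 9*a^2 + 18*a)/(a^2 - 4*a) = (a^2 + 9*a + 18)/(a - 4)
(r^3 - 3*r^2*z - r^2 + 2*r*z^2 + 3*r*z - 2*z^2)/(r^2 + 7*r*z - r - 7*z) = (r^2 - 3*r*z + 2*z^2)/(r + 7*z)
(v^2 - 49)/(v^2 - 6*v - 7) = (v + 7)/(v + 1)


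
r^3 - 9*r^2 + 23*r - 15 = (r - 5)*(r - 3)*(r - 1)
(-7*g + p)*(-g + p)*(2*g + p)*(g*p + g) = 14*g^4*p + 14*g^4 - 9*g^3*p^2 - 9*g^3*p - 6*g^2*p^3 - 6*g^2*p^2 + g*p^4 + g*p^3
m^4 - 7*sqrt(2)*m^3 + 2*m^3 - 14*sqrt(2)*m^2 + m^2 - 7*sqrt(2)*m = m*(m + 1)^2*(m - 7*sqrt(2))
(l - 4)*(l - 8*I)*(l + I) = l^3 - 4*l^2 - 7*I*l^2 + 8*l + 28*I*l - 32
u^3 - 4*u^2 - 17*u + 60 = (u - 5)*(u - 3)*(u + 4)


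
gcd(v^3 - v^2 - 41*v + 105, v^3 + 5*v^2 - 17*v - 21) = v^2 + 4*v - 21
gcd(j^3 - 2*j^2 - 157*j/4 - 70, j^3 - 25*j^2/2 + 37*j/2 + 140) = j^2 - 11*j/2 - 20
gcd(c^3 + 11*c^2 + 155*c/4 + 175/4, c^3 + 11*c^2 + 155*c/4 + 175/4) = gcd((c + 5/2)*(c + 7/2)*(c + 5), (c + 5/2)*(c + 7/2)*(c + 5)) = c^3 + 11*c^2 + 155*c/4 + 175/4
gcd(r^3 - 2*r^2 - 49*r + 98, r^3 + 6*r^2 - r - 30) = r - 2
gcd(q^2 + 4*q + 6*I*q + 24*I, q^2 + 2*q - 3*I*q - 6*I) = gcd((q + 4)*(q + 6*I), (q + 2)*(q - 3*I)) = 1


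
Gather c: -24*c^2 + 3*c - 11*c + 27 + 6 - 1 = -24*c^2 - 8*c + 32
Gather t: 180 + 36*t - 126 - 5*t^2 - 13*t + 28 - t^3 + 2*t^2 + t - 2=-t^3 - 3*t^2 + 24*t + 80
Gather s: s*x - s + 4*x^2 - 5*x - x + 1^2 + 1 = s*(x - 1) + 4*x^2 - 6*x + 2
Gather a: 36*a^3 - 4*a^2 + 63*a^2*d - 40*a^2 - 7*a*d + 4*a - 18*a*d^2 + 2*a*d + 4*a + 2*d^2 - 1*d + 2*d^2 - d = 36*a^3 + a^2*(63*d - 44) + a*(-18*d^2 - 5*d + 8) + 4*d^2 - 2*d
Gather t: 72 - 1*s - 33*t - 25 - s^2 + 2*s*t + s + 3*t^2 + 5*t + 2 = -s^2 + 3*t^2 + t*(2*s - 28) + 49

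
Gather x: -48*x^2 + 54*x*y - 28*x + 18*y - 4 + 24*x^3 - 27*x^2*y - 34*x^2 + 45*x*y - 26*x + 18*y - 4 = 24*x^3 + x^2*(-27*y - 82) + x*(99*y - 54) + 36*y - 8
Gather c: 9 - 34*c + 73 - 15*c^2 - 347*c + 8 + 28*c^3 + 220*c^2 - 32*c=28*c^3 + 205*c^2 - 413*c + 90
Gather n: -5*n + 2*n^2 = 2*n^2 - 5*n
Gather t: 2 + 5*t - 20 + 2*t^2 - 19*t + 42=2*t^2 - 14*t + 24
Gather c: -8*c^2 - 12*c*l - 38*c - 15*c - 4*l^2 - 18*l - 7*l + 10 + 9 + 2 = -8*c^2 + c*(-12*l - 53) - 4*l^2 - 25*l + 21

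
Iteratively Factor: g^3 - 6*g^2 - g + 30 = (g - 3)*(g^2 - 3*g - 10) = (g - 3)*(g + 2)*(g - 5)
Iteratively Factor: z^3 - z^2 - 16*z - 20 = (z + 2)*(z^2 - 3*z - 10) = (z - 5)*(z + 2)*(z + 2)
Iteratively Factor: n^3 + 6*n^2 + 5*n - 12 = (n + 3)*(n^2 + 3*n - 4) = (n - 1)*(n + 3)*(n + 4)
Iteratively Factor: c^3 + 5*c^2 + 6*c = (c + 3)*(c^2 + 2*c) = c*(c + 3)*(c + 2)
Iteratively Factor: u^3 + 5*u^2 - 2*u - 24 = (u - 2)*(u^2 + 7*u + 12) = (u - 2)*(u + 4)*(u + 3)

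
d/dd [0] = 0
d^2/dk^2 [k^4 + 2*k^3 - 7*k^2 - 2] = 12*k^2 + 12*k - 14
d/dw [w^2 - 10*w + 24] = 2*w - 10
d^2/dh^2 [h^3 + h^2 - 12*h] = 6*h + 2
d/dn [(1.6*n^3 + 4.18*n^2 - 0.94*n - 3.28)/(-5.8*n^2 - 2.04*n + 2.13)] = (-9.28*n^4 - 6.528*n^3 - 3.7552*n^2 - 20.2412*n - 8.6934)/(33.64*n^4 + 23.664*n^3 - 20.5464*n^2 - 8.6904*n + 4.5369)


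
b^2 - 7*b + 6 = (b - 6)*(b - 1)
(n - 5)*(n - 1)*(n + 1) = n^3 - 5*n^2 - n + 5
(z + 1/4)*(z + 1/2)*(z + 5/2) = z^3 + 13*z^2/4 + 2*z + 5/16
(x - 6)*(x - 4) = x^2 - 10*x + 24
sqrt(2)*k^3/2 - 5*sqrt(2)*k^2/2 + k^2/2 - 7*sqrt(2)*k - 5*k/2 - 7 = (k - 7)*(k + 2)*(sqrt(2)*k/2 + 1/2)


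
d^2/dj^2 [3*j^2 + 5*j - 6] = 6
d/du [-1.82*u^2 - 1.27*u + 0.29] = -3.64*u - 1.27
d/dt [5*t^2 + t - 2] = 10*t + 1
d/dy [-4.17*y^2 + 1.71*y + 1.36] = 1.71 - 8.34*y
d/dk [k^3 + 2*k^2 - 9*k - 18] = 3*k^2 + 4*k - 9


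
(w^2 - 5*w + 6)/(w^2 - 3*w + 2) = (w - 3)/(w - 1)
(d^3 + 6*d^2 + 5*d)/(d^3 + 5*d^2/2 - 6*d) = 2*(d^2 + 6*d + 5)/(2*d^2 + 5*d - 12)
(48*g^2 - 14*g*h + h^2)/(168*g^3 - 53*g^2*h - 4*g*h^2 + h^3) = (6*g - h)/(21*g^2 - 4*g*h - h^2)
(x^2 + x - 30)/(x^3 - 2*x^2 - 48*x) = (x - 5)/(x*(x - 8))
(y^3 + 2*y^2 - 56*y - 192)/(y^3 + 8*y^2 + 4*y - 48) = (y - 8)/(y - 2)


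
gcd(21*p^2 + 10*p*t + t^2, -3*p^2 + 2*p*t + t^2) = 3*p + t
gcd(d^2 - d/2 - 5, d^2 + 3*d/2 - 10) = d - 5/2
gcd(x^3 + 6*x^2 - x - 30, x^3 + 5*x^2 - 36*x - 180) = x + 5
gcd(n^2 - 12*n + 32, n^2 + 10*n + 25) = 1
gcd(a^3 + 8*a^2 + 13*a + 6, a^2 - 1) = a + 1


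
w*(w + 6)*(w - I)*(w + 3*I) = w^4 + 6*w^3 + 2*I*w^3 + 3*w^2 + 12*I*w^2 + 18*w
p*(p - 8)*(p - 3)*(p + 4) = p^4 - 7*p^3 - 20*p^2 + 96*p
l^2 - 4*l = l*(l - 4)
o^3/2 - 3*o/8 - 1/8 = (o/2 + 1/4)*(o - 1)*(o + 1/2)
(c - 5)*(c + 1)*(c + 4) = c^3 - 21*c - 20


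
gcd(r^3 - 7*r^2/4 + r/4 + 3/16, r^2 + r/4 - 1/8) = 1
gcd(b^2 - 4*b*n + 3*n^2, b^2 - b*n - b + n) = b - n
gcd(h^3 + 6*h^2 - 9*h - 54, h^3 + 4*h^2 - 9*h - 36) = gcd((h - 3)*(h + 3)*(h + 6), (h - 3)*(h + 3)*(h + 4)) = h^2 - 9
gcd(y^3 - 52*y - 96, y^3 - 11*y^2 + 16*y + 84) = y + 2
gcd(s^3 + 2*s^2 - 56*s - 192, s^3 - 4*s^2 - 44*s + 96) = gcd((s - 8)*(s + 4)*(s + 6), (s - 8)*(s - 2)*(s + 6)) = s^2 - 2*s - 48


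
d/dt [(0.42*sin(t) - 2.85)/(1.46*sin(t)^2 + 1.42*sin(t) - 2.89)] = (-0.6132*sin(t)^2 + 8.322*sin(t) + 2.8332)*cos(t)/(2.1316*sin(t)^4 + 4.1464*sin(t)^3 - 6.4224*sin(t)^2 - 8.2076*sin(t) + 8.3521)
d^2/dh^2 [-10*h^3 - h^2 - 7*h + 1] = -60*h - 2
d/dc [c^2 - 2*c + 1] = 2*c - 2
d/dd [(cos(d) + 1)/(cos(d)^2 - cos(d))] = (-sin(d)^3/cos(d)^2 + 2*tan(d))/(cos(d) - 1)^2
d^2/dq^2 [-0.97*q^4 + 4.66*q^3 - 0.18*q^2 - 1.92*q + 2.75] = -11.64*q^2 + 27.96*q - 0.36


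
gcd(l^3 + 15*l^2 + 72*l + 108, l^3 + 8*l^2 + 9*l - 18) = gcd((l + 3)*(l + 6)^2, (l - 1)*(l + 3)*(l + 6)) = l^2 + 9*l + 18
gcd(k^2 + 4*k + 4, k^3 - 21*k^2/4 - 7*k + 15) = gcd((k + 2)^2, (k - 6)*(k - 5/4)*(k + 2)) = k + 2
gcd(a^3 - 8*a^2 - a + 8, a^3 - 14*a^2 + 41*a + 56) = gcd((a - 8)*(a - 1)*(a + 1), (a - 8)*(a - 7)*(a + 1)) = a^2 - 7*a - 8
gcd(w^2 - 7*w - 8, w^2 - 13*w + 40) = w - 8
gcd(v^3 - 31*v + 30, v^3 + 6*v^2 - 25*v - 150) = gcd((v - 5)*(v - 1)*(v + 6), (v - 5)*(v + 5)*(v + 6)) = v^2 + v - 30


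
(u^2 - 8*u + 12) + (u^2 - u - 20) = 2*u^2 - 9*u - 8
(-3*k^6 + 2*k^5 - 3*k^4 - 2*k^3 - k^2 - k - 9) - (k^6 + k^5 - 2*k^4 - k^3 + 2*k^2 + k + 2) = -4*k^6 + k^5 - k^4 - k^3 - 3*k^2 - 2*k - 11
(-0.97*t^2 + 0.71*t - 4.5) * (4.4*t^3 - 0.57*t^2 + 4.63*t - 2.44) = -4.268*t^5 + 3.6769*t^4 - 24.6958*t^3 + 8.2191*t^2 - 22.5674*t + 10.98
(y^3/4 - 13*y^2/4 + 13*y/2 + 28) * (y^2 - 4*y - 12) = y^5/4 - 17*y^4/4 + 33*y^3/2 + 41*y^2 - 190*y - 336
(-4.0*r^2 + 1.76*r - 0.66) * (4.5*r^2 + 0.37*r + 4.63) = -18.0*r^4 + 6.44*r^3 - 20.8388*r^2 + 7.9046*r - 3.0558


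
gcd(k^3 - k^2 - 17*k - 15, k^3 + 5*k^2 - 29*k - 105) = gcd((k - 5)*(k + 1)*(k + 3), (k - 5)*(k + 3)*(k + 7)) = k^2 - 2*k - 15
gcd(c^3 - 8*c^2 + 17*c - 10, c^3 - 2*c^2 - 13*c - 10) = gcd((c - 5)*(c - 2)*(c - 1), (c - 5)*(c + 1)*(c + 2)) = c - 5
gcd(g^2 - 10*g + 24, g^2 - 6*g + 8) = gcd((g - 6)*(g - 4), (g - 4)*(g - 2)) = g - 4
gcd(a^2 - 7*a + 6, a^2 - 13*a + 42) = a - 6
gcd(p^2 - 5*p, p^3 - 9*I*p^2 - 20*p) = p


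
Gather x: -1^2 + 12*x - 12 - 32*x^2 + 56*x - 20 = -32*x^2 + 68*x - 33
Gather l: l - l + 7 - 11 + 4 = 0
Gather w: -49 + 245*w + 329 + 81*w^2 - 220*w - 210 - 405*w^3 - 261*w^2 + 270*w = -405*w^3 - 180*w^2 + 295*w + 70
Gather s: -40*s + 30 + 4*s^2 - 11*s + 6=4*s^2 - 51*s + 36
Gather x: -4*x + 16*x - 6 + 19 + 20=12*x + 33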